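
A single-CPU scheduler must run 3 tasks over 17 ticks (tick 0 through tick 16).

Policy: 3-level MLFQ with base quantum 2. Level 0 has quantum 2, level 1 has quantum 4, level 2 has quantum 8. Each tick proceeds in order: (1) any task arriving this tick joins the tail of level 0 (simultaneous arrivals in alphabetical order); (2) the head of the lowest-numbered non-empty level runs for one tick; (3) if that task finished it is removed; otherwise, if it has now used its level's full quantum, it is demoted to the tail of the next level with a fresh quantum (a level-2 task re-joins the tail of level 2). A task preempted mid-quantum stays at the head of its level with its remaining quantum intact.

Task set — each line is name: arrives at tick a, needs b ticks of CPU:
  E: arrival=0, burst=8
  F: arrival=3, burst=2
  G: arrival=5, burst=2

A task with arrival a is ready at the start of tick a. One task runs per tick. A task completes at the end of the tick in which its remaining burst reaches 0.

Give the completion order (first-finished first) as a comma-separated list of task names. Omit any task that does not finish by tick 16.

t=0: L0/L1/L2 = E/-/- → run E
t=1: L0/L1/L2 = E/-/- → run E
t=2: L0/L1/L2 = -/E/- → run E
t=3: L0/L1/L2 = F/E/- → run F
t=4: L0/L1/L2 = F/E/- → run F
t=5: L0/L1/L2 = G/E/- → run G
t=6: L0/L1/L2 = G/E/- → run G
t=7: L0/L1/L2 = -/E/- → run E
t=8: L0/L1/L2 = -/E/- → run E
t=9: L0/L1/L2 = -/E/- → run E
t=10: L0/L1/L2 = -/-/E → run E
t=11: L0/L1/L2 = -/-/E → run E
t=12: (idle)
t=13: (idle)
t=14: (idle)
t=15: (idle)
t=16: (idle)

completion order = F, G, E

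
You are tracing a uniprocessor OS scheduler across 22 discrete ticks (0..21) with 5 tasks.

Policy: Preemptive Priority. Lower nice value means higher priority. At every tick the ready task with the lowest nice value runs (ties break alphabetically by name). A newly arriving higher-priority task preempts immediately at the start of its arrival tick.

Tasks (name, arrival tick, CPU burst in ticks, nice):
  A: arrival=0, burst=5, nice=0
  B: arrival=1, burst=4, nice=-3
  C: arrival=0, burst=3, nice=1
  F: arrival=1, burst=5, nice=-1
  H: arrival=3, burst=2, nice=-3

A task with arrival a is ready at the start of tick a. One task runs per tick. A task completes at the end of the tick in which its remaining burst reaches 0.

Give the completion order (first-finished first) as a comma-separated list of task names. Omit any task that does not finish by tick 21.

t=0: ready={A,C} → run A
t=1: ready={A,B,C,F} → run B
t=2: ready={A,B,C,F} → run B
t=3: ready={A,B,C,F,H} → run B
t=4: ready={A,B,C,F,H} → run B
t=5: ready={A,C,F,H} → run H
t=6: ready={A,C,F,H} → run H
t=7: ready={A,C,F} → run F
t=8: ready={A,C,F} → run F
t=9: ready={A,C,F} → run F
t=10: ready={A,C,F} → run F
t=11: ready={A,C,F} → run F
t=12: ready={A,C} → run A
t=13: ready={A,C} → run A
t=14: ready={A,C} → run A
t=15: ready={A,C} → run A
t=16: ready={C} → run C
t=17: ready={C} → run C
t=18: ready={C} → run C
t=19: (idle)
t=20: (idle)
t=21: (idle)

completion order = B, H, F, A, C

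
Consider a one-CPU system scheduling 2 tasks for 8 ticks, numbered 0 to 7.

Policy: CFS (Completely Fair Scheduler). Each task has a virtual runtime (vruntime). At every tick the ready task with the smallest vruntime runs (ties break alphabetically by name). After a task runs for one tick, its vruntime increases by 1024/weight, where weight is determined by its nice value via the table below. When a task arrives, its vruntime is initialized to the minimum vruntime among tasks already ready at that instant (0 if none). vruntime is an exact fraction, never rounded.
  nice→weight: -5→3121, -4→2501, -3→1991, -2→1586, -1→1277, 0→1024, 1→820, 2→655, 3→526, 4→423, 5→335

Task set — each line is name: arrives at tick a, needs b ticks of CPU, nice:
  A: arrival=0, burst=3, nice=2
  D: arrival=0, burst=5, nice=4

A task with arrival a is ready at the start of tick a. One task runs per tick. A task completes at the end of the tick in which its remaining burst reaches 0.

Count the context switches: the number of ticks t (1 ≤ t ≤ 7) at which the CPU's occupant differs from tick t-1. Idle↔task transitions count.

context switches = 5

t=0: vr[A=0 D=0] → run A
t=1: vr[A=1024/655 D=0] → run D
t=2: vr[A=1024/655 D=1024/423] → run A
t=3: vr[A=2048/655 D=1024/423] → run D
t=4: vr[A=2048/655 D=2048/423] → run A
t=5: vr[D=2048/423] → run D
t=6: vr[D=1024/141] → run D
t=7: vr[D=4096/423] → run D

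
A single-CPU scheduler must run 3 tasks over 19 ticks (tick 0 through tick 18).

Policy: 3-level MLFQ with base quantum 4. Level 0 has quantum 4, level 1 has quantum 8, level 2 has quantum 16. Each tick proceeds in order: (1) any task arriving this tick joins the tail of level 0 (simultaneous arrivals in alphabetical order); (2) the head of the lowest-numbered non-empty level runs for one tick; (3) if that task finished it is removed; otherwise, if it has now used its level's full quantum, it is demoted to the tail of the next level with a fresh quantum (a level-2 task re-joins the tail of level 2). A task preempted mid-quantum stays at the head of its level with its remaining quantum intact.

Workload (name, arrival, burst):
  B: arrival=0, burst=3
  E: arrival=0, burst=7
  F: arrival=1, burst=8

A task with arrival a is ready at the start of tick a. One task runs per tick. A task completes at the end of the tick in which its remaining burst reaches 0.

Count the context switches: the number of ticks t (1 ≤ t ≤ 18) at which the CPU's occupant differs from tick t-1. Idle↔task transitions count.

context switches = 5

t=0: L0/L1/L2 = BE/-/- → run B
t=1: L0/L1/L2 = BEF/-/- → run B
t=2: L0/L1/L2 = BEF/-/- → run B
t=3: L0/L1/L2 = EF/-/- → run E
t=4: L0/L1/L2 = EF/-/- → run E
t=5: L0/L1/L2 = EF/-/- → run E
t=6: L0/L1/L2 = EF/-/- → run E
t=7: L0/L1/L2 = F/E/- → run F
t=8: L0/L1/L2 = F/E/- → run F
t=9: L0/L1/L2 = F/E/- → run F
t=10: L0/L1/L2 = F/E/- → run F
t=11: L0/L1/L2 = -/EF/- → run E
t=12: L0/L1/L2 = -/EF/- → run E
t=13: L0/L1/L2 = -/EF/- → run E
t=14: L0/L1/L2 = -/F/- → run F
t=15: L0/L1/L2 = -/F/- → run F
t=16: L0/L1/L2 = -/F/- → run F
t=17: L0/L1/L2 = -/F/- → run F
t=18: (idle)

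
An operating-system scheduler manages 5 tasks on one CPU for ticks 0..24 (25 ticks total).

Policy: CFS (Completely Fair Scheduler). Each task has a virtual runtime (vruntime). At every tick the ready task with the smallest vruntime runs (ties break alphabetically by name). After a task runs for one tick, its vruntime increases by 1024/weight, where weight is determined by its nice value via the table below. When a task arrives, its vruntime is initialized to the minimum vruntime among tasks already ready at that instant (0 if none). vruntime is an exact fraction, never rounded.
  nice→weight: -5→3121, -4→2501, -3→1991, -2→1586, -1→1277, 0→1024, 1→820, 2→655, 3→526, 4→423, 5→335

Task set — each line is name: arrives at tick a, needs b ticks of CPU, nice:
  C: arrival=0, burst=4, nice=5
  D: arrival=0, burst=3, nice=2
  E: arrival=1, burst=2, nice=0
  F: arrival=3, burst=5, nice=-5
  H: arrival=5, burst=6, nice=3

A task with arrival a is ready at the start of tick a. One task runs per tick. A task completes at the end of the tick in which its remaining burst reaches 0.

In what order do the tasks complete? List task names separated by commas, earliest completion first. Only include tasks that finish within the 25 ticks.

t=0: vr[C=0 D=0] → run C
t=1: vr[C=1024/335 D=0 E=0] → run D
t=2: vr[C=1024/335 D=1024/655 E=0] → run E
t=3: vr[C=1024/335 D=1024/655 E=1 F=1] → run E
t=4: vr[C=1024/335 D=1024/655 F=1] → run F
t=5: vr[C=1024/335 D=1024/655 F=4145/3121 H=4145/3121] → run F
t=6: vr[C=1024/335 D=1024/655 F=5169/3121 H=4145/3121] → run H
t=7: vr[C=1024/335 D=1024/655 F=5169/3121 H=2688087/820823] → run D
t=8: vr[C=1024/335 D=2048/655 F=5169/3121 H=2688087/820823] → run F
t=9: vr[C=1024/335 D=2048/655 F=6193/3121 H=2688087/820823] → run F
t=10: vr[C=1024/335 D=2048/655 F=7217/3121 H=2688087/820823] → run F
t=11: vr[C=1024/335 D=2048/655 H=2688087/820823] → run C
t=12: vr[C=2048/335 D=2048/655 H=2688087/820823] → run D
t=13: vr[C=2048/335 H=2688087/820823] → run H
t=14: vr[C=2048/335 H=4286039/820823] → run H
t=15: vr[C=2048/335 H=5883991/820823] → run C
t=16: vr[C=3072/335 H=5883991/820823] → run H
t=17: vr[C=3072/335 H=7481943/820823] → run H
t=18: vr[C=3072/335 H=9079895/820823] → run C
t=19: vr[H=9079895/820823] → run H
t=20: (idle)
t=21: (idle)
t=22: (idle)
t=23: (idle)
t=24: (idle)

completion order = E, F, D, C, H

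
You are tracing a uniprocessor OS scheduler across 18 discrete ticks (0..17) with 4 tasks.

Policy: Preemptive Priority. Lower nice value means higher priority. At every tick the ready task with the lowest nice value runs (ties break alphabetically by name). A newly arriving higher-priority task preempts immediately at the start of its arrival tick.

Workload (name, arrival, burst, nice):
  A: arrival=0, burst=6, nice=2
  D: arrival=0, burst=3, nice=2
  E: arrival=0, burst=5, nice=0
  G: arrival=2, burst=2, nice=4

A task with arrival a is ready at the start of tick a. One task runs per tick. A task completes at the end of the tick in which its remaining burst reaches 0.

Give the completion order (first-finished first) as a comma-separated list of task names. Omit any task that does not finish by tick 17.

completion order = E, A, D, G

t=0: ready={A,D,E} → run E
t=1: ready={A,D,E} → run E
t=2: ready={A,D,E,G} → run E
t=3: ready={A,D,E,G} → run E
t=4: ready={A,D,E,G} → run E
t=5: ready={A,D,G} → run A
t=6: ready={A,D,G} → run A
t=7: ready={A,D,G} → run A
t=8: ready={A,D,G} → run A
t=9: ready={A,D,G} → run A
t=10: ready={A,D,G} → run A
t=11: ready={D,G} → run D
t=12: ready={D,G} → run D
t=13: ready={D,G} → run D
t=14: ready={G} → run G
t=15: ready={G} → run G
t=16: (idle)
t=17: (idle)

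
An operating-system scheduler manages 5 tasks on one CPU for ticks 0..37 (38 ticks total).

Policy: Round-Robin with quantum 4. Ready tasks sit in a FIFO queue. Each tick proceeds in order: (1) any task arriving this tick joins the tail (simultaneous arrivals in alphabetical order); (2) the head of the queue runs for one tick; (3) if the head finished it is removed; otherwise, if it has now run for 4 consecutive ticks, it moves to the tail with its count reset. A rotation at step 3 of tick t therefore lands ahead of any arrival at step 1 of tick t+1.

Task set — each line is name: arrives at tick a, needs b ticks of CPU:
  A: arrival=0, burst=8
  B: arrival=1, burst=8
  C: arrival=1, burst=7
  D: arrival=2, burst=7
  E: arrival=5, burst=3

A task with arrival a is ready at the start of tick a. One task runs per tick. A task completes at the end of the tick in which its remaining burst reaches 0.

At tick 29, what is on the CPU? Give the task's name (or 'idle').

t=0: queue=[A] q_used=0 → run A
t=1: queue=[A,B,C] q_used=1 → run A
t=2: queue=[A,B,C,D] q_used=2 → run A
t=3: queue=[A,B,C,D] q_used=3 → run A
t=4: queue=[B,C,D,A] q_used=0 → run B
t=5: queue=[B,C,D,A,E] q_used=1 → run B
t=6: queue=[B,C,D,A,E] q_used=2 → run B
t=7: queue=[B,C,D,A,E] q_used=3 → run B
t=8: queue=[C,D,A,E,B] q_used=0 → run C
t=9: queue=[C,D,A,E,B] q_used=1 → run C
t=10: queue=[C,D,A,E,B] q_used=2 → run C
t=11: queue=[C,D,A,E,B] q_used=3 → run C
t=12: queue=[D,A,E,B,C] q_used=0 → run D
t=13: queue=[D,A,E,B,C] q_used=1 → run D
t=14: queue=[D,A,E,B,C] q_used=2 → run D
t=15: queue=[D,A,E,B,C] q_used=3 → run D
t=16: queue=[A,E,B,C,D] q_used=0 → run A
t=17: queue=[A,E,B,C,D] q_used=1 → run A
t=18: queue=[A,E,B,C,D] q_used=2 → run A
t=19: queue=[A,E,B,C,D] q_used=3 → run A
t=20: queue=[E,B,C,D] q_used=0 → run E
t=21: queue=[E,B,C,D] q_used=1 → run E
t=22: queue=[E,B,C,D] q_used=2 → run E
t=23: queue=[B,C,D] q_used=0 → run B
t=24: queue=[B,C,D] q_used=1 → run B
t=25: queue=[B,C,D] q_used=2 → run B
t=26: queue=[B,C,D] q_used=3 → run B
t=27: queue=[C,D] q_used=0 → run C
t=28: queue=[C,D] q_used=1 → run C
t=29: queue=[C,D] q_used=2 → run C
t=30: queue=[D] q_used=0 → run D
t=31: queue=[D] q_used=1 → run D
t=32: queue=[D] q_used=2 → run D
t=33: (idle)
t=34: (idle)
t=35: (idle)
t=36: (idle)
t=37: (idle)

running at tick 29 = C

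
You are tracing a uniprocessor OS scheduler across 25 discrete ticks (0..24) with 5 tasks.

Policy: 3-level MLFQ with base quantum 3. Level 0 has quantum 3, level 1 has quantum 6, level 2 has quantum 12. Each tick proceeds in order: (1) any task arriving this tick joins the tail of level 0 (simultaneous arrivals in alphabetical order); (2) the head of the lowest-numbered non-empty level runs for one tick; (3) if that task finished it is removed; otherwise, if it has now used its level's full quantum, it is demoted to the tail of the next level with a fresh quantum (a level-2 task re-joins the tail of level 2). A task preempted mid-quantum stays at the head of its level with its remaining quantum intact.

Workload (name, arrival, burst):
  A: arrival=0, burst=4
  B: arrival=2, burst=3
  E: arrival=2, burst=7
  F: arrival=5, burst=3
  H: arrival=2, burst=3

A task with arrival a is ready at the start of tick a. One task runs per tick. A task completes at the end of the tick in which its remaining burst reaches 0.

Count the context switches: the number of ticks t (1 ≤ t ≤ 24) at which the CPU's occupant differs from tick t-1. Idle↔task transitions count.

context switches = 7

t=0: L0/L1/L2 = A/-/- → run A
t=1: L0/L1/L2 = A/-/- → run A
t=2: L0/L1/L2 = ABEH/-/- → run A
t=3: L0/L1/L2 = BEH/A/- → run B
t=4: L0/L1/L2 = BEH/A/- → run B
t=5: L0/L1/L2 = BEHF/A/- → run B
t=6: L0/L1/L2 = EHF/A/- → run E
t=7: L0/L1/L2 = EHF/A/- → run E
t=8: L0/L1/L2 = EHF/A/- → run E
t=9: L0/L1/L2 = HF/AE/- → run H
t=10: L0/L1/L2 = HF/AE/- → run H
t=11: L0/L1/L2 = HF/AE/- → run H
t=12: L0/L1/L2 = F/AE/- → run F
t=13: L0/L1/L2 = F/AE/- → run F
t=14: L0/L1/L2 = F/AE/- → run F
t=15: L0/L1/L2 = -/AE/- → run A
t=16: L0/L1/L2 = -/E/- → run E
t=17: L0/L1/L2 = -/E/- → run E
t=18: L0/L1/L2 = -/E/- → run E
t=19: L0/L1/L2 = -/E/- → run E
t=20: (idle)
t=21: (idle)
t=22: (idle)
t=23: (idle)
t=24: (idle)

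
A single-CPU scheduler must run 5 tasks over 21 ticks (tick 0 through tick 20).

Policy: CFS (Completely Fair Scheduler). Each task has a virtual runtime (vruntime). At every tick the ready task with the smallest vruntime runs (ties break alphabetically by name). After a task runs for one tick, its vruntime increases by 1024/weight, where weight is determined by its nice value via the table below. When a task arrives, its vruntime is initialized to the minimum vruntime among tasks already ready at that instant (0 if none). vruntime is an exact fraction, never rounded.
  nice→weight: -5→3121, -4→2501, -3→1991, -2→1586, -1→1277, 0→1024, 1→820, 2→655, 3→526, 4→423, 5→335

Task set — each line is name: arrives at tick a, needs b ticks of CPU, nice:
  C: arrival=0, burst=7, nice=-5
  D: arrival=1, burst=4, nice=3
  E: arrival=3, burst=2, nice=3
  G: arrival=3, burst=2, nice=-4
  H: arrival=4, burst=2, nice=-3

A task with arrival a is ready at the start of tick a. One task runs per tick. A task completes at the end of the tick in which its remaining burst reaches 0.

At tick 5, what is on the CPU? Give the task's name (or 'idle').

running at tick 5 = G

t=0: vr[C=0] → run C
t=1: vr[C=1024/3121 D=1024/3121] → run C
t=2: vr[C=2048/3121 D=1024/3121] → run D
t=3: vr[C=2048/3121 D=1867264/820823 E=2048/3121 G=2048/3121] → run C
t=4: vr[C=3072/3121 D=1867264/820823 E=2048/3121 G=2048/3121 H=2048/3121] → run E
t=5: vr[C=3072/3121 D=1867264/820823 E=2136576/820823 G=2048/3121 H=2048/3121] → run G
t=6: vr[C=3072/3121 D=1867264/820823 E=2136576/820823 G=8317952/7805621 H=2048/3121] → run H
t=7: vr[C=3072/3121 D=1867264/820823 E=2136576/820823 G=8317952/7805621 H=7273472/6213911] → run C
t=8: vr[C=4096/3121 D=1867264/820823 E=2136576/820823 G=8317952/7805621 H=7273472/6213911] → run G
t=9: vr[C=4096/3121 D=1867264/820823 E=2136576/820823 H=7273472/6213911] → run H
t=10: vr[C=4096/3121 D=1867264/820823 E=2136576/820823] → run C
t=11: vr[C=5120/3121 D=1867264/820823 E=2136576/820823] → run C
t=12: vr[C=6144/3121 D=1867264/820823 E=2136576/820823] → run C
t=13: vr[D=1867264/820823 E=2136576/820823] → run D
t=14: vr[D=3465216/820823 E=2136576/820823] → run E
t=15: vr[D=3465216/820823] → run D
t=16: vr[D=5063168/820823] → run D
t=17: (idle)
t=18: (idle)
t=19: (idle)
t=20: (idle)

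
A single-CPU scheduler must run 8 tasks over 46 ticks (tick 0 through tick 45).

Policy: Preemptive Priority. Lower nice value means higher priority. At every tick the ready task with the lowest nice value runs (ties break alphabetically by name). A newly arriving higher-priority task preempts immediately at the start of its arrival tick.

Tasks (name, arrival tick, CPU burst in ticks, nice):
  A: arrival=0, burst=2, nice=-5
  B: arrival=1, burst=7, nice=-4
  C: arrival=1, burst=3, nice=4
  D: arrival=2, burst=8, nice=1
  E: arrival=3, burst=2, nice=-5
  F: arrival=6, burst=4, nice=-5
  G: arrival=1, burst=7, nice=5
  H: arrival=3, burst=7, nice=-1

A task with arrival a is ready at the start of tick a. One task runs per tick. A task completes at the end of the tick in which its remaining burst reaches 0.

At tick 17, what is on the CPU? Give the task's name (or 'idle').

t=0: ready={A} → run A
t=1: ready={A,B,C,G} → run A
t=2: ready={B,C,D,G} → run B
t=3: ready={B,C,D,E,G,H} → run E
t=4: ready={B,C,D,E,G,H} → run E
t=5: ready={B,C,D,G,H} → run B
t=6: ready={B,C,D,F,G,H} → run F
t=7: ready={B,C,D,F,G,H} → run F
t=8: ready={B,C,D,F,G,H} → run F
t=9: ready={B,C,D,F,G,H} → run F
t=10: ready={B,C,D,G,H} → run B
t=11: ready={B,C,D,G,H} → run B
t=12: ready={B,C,D,G,H} → run B
t=13: ready={B,C,D,G,H} → run B
t=14: ready={B,C,D,G,H} → run B
t=15: ready={C,D,G,H} → run H
t=16: ready={C,D,G,H} → run H
t=17: ready={C,D,G,H} → run H
t=18: ready={C,D,G,H} → run H
t=19: ready={C,D,G,H} → run H
t=20: ready={C,D,G,H} → run H
t=21: ready={C,D,G,H} → run H
t=22: ready={C,D,G} → run D
t=23: ready={C,D,G} → run D
t=24: ready={C,D,G} → run D
t=25: ready={C,D,G} → run D
t=26: ready={C,D,G} → run D
t=27: ready={C,D,G} → run D
t=28: ready={C,D,G} → run D
t=29: ready={C,D,G} → run D
t=30: ready={C,G} → run C
t=31: ready={C,G} → run C
t=32: ready={C,G} → run C
t=33: ready={G} → run G
t=34: ready={G} → run G
t=35: ready={G} → run G
t=36: ready={G} → run G
t=37: ready={G} → run G
t=38: ready={G} → run G
t=39: ready={G} → run G
t=40: (idle)
t=41: (idle)
t=42: (idle)
t=43: (idle)
t=44: (idle)
t=45: (idle)

running at tick 17 = H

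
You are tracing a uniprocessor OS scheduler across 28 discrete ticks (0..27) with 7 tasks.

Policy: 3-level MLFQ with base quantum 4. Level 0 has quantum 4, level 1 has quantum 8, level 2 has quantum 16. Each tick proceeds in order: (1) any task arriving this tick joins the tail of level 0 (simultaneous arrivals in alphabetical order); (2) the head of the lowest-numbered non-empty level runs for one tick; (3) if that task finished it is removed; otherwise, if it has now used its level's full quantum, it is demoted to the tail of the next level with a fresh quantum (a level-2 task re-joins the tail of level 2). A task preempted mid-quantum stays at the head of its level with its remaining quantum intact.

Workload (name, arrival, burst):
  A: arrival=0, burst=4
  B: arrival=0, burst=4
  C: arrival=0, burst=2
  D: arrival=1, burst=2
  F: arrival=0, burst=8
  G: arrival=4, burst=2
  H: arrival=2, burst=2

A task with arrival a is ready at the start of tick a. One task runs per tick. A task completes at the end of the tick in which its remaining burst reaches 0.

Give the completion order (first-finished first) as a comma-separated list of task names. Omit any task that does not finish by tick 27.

completion order = A, B, C, D, H, G, F

t=0: L0/L1/L2 = ABCF/-/- → run A
t=1: L0/L1/L2 = ABCFD/-/- → run A
t=2: L0/L1/L2 = ABCFDH/-/- → run A
t=3: L0/L1/L2 = ABCFDH/-/- → run A
t=4: L0/L1/L2 = BCFDHG/-/- → run B
t=5: L0/L1/L2 = BCFDHG/-/- → run B
t=6: L0/L1/L2 = BCFDHG/-/- → run B
t=7: L0/L1/L2 = BCFDHG/-/- → run B
t=8: L0/L1/L2 = CFDHG/-/- → run C
t=9: L0/L1/L2 = CFDHG/-/- → run C
t=10: L0/L1/L2 = FDHG/-/- → run F
t=11: L0/L1/L2 = FDHG/-/- → run F
t=12: L0/L1/L2 = FDHG/-/- → run F
t=13: L0/L1/L2 = FDHG/-/- → run F
t=14: L0/L1/L2 = DHG/F/- → run D
t=15: L0/L1/L2 = DHG/F/- → run D
t=16: L0/L1/L2 = HG/F/- → run H
t=17: L0/L1/L2 = HG/F/- → run H
t=18: L0/L1/L2 = G/F/- → run G
t=19: L0/L1/L2 = G/F/- → run G
t=20: L0/L1/L2 = -/F/- → run F
t=21: L0/L1/L2 = -/F/- → run F
t=22: L0/L1/L2 = -/F/- → run F
t=23: L0/L1/L2 = -/F/- → run F
t=24: (idle)
t=25: (idle)
t=26: (idle)
t=27: (idle)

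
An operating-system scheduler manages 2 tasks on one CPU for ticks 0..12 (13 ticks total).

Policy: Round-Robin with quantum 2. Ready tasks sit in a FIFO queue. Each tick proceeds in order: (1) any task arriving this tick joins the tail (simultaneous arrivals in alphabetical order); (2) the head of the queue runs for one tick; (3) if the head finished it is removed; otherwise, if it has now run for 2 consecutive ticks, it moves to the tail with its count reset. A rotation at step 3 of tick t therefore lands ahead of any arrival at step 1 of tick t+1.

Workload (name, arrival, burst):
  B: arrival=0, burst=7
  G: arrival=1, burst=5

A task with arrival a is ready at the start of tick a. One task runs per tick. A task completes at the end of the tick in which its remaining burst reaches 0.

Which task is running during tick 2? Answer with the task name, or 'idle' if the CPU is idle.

running at tick 2 = G

t=0: queue=[B] q_used=0 → run B
t=1: queue=[B,G] q_used=1 → run B
t=2: queue=[G,B] q_used=0 → run G
t=3: queue=[G,B] q_used=1 → run G
t=4: queue=[B,G] q_used=0 → run B
t=5: queue=[B,G] q_used=1 → run B
t=6: queue=[G,B] q_used=0 → run G
t=7: queue=[G,B] q_used=1 → run G
t=8: queue=[B,G] q_used=0 → run B
t=9: queue=[B,G] q_used=1 → run B
t=10: queue=[G,B] q_used=0 → run G
t=11: queue=[B] q_used=0 → run B
t=12: (idle)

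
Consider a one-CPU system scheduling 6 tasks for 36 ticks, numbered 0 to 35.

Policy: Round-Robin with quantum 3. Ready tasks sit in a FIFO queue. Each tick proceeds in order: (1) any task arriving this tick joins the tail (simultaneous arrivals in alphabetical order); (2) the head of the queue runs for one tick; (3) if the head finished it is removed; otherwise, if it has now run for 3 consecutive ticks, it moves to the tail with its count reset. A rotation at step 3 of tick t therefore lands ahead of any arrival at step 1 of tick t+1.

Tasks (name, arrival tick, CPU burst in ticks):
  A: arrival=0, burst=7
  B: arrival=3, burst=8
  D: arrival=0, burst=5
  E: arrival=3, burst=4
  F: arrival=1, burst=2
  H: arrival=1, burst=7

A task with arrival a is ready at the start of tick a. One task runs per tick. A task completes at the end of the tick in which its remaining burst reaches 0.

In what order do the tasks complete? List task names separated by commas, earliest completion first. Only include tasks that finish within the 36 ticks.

t=0: queue=[A,D] q_used=0 → run A
t=1: queue=[A,D,F,H] q_used=1 → run A
t=2: queue=[A,D,F,H] q_used=2 → run A
t=3: queue=[D,F,H,A,B,E] q_used=0 → run D
t=4: queue=[D,F,H,A,B,E] q_used=1 → run D
t=5: queue=[D,F,H,A,B,E] q_used=2 → run D
t=6: queue=[F,H,A,B,E,D] q_used=0 → run F
t=7: queue=[F,H,A,B,E,D] q_used=1 → run F
t=8: queue=[H,A,B,E,D] q_used=0 → run H
t=9: queue=[H,A,B,E,D] q_used=1 → run H
t=10: queue=[H,A,B,E,D] q_used=2 → run H
t=11: queue=[A,B,E,D,H] q_used=0 → run A
t=12: queue=[A,B,E,D,H] q_used=1 → run A
t=13: queue=[A,B,E,D,H] q_used=2 → run A
t=14: queue=[B,E,D,H,A] q_used=0 → run B
t=15: queue=[B,E,D,H,A] q_used=1 → run B
t=16: queue=[B,E,D,H,A] q_used=2 → run B
t=17: queue=[E,D,H,A,B] q_used=0 → run E
t=18: queue=[E,D,H,A,B] q_used=1 → run E
t=19: queue=[E,D,H,A,B] q_used=2 → run E
t=20: queue=[D,H,A,B,E] q_used=0 → run D
t=21: queue=[D,H,A,B,E] q_used=1 → run D
t=22: queue=[H,A,B,E] q_used=0 → run H
t=23: queue=[H,A,B,E] q_used=1 → run H
t=24: queue=[H,A,B,E] q_used=2 → run H
t=25: queue=[A,B,E,H] q_used=0 → run A
t=26: queue=[B,E,H] q_used=0 → run B
t=27: queue=[B,E,H] q_used=1 → run B
t=28: queue=[B,E,H] q_used=2 → run B
t=29: queue=[E,H,B] q_used=0 → run E
t=30: queue=[H,B] q_used=0 → run H
t=31: queue=[B] q_used=0 → run B
t=32: queue=[B] q_used=1 → run B
t=33: (idle)
t=34: (idle)
t=35: (idle)

completion order = F, D, A, E, H, B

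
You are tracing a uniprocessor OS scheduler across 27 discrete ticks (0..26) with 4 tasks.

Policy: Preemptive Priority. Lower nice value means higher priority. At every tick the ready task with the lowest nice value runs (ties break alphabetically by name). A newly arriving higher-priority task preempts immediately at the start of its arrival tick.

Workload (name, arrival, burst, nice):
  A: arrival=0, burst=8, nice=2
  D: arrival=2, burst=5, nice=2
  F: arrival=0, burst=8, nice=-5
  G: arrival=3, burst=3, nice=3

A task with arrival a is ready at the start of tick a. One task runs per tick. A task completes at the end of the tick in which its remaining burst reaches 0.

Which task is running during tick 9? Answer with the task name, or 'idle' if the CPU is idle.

running at tick 9 = A

t=0: ready={A,F} → run F
t=1: ready={A,F} → run F
t=2: ready={A,D,F} → run F
t=3: ready={A,D,F,G} → run F
t=4: ready={A,D,F,G} → run F
t=5: ready={A,D,F,G} → run F
t=6: ready={A,D,F,G} → run F
t=7: ready={A,D,F,G} → run F
t=8: ready={A,D,G} → run A
t=9: ready={A,D,G} → run A
t=10: ready={A,D,G} → run A
t=11: ready={A,D,G} → run A
t=12: ready={A,D,G} → run A
t=13: ready={A,D,G} → run A
t=14: ready={A,D,G} → run A
t=15: ready={A,D,G} → run A
t=16: ready={D,G} → run D
t=17: ready={D,G} → run D
t=18: ready={D,G} → run D
t=19: ready={D,G} → run D
t=20: ready={D,G} → run D
t=21: ready={G} → run G
t=22: ready={G} → run G
t=23: ready={G} → run G
t=24: (idle)
t=25: (idle)
t=26: (idle)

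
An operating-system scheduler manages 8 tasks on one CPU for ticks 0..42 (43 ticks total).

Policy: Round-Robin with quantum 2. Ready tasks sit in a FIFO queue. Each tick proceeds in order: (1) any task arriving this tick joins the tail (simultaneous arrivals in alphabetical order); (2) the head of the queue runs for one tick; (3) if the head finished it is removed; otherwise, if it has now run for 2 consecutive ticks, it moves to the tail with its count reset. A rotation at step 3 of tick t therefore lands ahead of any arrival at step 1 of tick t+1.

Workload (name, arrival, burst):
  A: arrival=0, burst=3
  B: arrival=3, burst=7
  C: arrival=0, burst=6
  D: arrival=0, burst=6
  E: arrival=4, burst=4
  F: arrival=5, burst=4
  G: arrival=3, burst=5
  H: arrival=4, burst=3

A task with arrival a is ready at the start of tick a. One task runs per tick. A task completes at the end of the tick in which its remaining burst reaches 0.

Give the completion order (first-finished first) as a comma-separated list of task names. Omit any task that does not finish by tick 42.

completion order = A, C, E, H, F, D, G, B

t=0: queue=[A,C,D] q_used=0 → run A
t=1: queue=[A,C,D] q_used=1 → run A
t=2: queue=[C,D,A] q_used=0 → run C
t=3: queue=[C,D,A,B,G] q_used=1 → run C
t=4: queue=[D,A,B,G,C,E,H] q_used=0 → run D
t=5: queue=[D,A,B,G,C,E,H,F] q_used=1 → run D
t=6: queue=[A,B,G,C,E,H,F,D] q_used=0 → run A
t=7: queue=[B,G,C,E,H,F,D] q_used=0 → run B
t=8: queue=[B,G,C,E,H,F,D] q_used=1 → run B
t=9: queue=[G,C,E,H,F,D,B] q_used=0 → run G
t=10: queue=[G,C,E,H,F,D,B] q_used=1 → run G
t=11: queue=[C,E,H,F,D,B,G] q_used=0 → run C
t=12: queue=[C,E,H,F,D,B,G] q_used=1 → run C
t=13: queue=[E,H,F,D,B,G,C] q_used=0 → run E
t=14: queue=[E,H,F,D,B,G,C] q_used=1 → run E
t=15: queue=[H,F,D,B,G,C,E] q_used=0 → run H
t=16: queue=[H,F,D,B,G,C,E] q_used=1 → run H
t=17: queue=[F,D,B,G,C,E,H] q_used=0 → run F
t=18: queue=[F,D,B,G,C,E,H] q_used=1 → run F
t=19: queue=[D,B,G,C,E,H,F] q_used=0 → run D
t=20: queue=[D,B,G,C,E,H,F] q_used=1 → run D
t=21: queue=[B,G,C,E,H,F,D] q_used=0 → run B
t=22: queue=[B,G,C,E,H,F,D] q_used=1 → run B
t=23: queue=[G,C,E,H,F,D,B] q_used=0 → run G
t=24: queue=[G,C,E,H,F,D,B] q_used=1 → run G
t=25: queue=[C,E,H,F,D,B,G] q_used=0 → run C
t=26: queue=[C,E,H,F,D,B,G] q_used=1 → run C
t=27: queue=[E,H,F,D,B,G] q_used=0 → run E
t=28: queue=[E,H,F,D,B,G] q_used=1 → run E
t=29: queue=[H,F,D,B,G] q_used=0 → run H
t=30: queue=[F,D,B,G] q_used=0 → run F
t=31: queue=[F,D,B,G] q_used=1 → run F
t=32: queue=[D,B,G] q_used=0 → run D
t=33: queue=[D,B,G] q_used=1 → run D
t=34: queue=[B,G] q_used=0 → run B
t=35: queue=[B,G] q_used=1 → run B
t=36: queue=[G,B] q_used=0 → run G
t=37: queue=[B] q_used=0 → run B
t=38: (idle)
t=39: (idle)
t=40: (idle)
t=41: (idle)
t=42: (idle)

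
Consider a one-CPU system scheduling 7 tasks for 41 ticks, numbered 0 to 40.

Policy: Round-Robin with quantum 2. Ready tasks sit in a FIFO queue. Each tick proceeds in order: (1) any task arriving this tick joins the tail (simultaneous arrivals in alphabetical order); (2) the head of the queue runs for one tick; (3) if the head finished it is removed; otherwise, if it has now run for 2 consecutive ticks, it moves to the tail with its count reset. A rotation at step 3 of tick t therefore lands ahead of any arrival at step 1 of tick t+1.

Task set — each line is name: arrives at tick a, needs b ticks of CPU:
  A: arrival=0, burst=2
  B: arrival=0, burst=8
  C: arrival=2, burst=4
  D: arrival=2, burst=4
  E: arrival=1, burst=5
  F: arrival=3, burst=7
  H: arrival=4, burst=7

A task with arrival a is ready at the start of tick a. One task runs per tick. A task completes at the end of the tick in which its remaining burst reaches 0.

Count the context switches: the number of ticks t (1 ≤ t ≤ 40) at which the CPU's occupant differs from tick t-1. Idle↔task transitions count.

t=0: queue=[A,B] q_used=0 → run A
t=1: queue=[A,B,E] q_used=1 → run A
t=2: queue=[B,E,C,D] q_used=0 → run B
t=3: queue=[B,E,C,D,F] q_used=1 → run B
t=4: queue=[E,C,D,F,B,H] q_used=0 → run E
t=5: queue=[E,C,D,F,B,H] q_used=1 → run E
t=6: queue=[C,D,F,B,H,E] q_used=0 → run C
t=7: queue=[C,D,F,B,H,E] q_used=1 → run C
t=8: queue=[D,F,B,H,E,C] q_used=0 → run D
t=9: queue=[D,F,B,H,E,C] q_used=1 → run D
t=10: queue=[F,B,H,E,C,D] q_used=0 → run F
t=11: queue=[F,B,H,E,C,D] q_used=1 → run F
t=12: queue=[B,H,E,C,D,F] q_used=0 → run B
t=13: queue=[B,H,E,C,D,F] q_used=1 → run B
t=14: queue=[H,E,C,D,F,B] q_used=0 → run H
t=15: queue=[H,E,C,D,F,B] q_used=1 → run H
t=16: queue=[E,C,D,F,B,H] q_used=0 → run E
t=17: queue=[E,C,D,F,B,H] q_used=1 → run E
t=18: queue=[C,D,F,B,H,E] q_used=0 → run C
t=19: queue=[C,D,F,B,H,E] q_used=1 → run C
t=20: queue=[D,F,B,H,E] q_used=0 → run D
t=21: queue=[D,F,B,H,E] q_used=1 → run D
t=22: queue=[F,B,H,E] q_used=0 → run F
t=23: queue=[F,B,H,E] q_used=1 → run F
t=24: queue=[B,H,E,F] q_used=0 → run B
t=25: queue=[B,H,E,F] q_used=1 → run B
t=26: queue=[H,E,F,B] q_used=0 → run H
t=27: queue=[H,E,F,B] q_used=1 → run H
t=28: queue=[E,F,B,H] q_used=0 → run E
t=29: queue=[F,B,H] q_used=0 → run F
t=30: queue=[F,B,H] q_used=1 → run F
t=31: queue=[B,H,F] q_used=0 → run B
t=32: queue=[B,H,F] q_used=1 → run B
t=33: queue=[H,F] q_used=0 → run H
t=34: queue=[H,F] q_used=1 → run H
t=35: queue=[F,H] q_used=0 → run F
t=36: queue=[H] q_used=0 → run H
t=37: (idle)
t=38: (idle)
t=39: (idle)
t=40: (idle)

context switches = 20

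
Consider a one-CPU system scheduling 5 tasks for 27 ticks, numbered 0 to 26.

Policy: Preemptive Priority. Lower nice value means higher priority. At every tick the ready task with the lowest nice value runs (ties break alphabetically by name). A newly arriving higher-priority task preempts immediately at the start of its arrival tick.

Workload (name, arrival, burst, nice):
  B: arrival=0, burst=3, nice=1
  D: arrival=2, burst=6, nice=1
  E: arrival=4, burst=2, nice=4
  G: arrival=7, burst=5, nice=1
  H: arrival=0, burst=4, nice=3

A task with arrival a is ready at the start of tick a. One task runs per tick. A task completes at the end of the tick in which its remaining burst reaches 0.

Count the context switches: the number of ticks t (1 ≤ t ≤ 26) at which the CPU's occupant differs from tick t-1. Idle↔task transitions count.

context switches = 5

t=0: ready={B,H} → run B
t=1: ready={B,H} → run B
t=2: ready={B,D,H} → run B
t=3: ready={D,H} → run D
t=4: ready={D,E,H} → run D
t=5: ready={D,E,H} → run D
t=6: ready={D,E,H} → run D
t=7: ready={D,E,G,H} → run D
t=8: ready={D,E,G,H} → run D
t=9: ready={E,G,H} → run G
t=10: ready={E,G,H} → run G
t=11: ready={E,G,H} → run G
t=12: ready={E,G,H} → run G
t=13: ready={E,G,H} → run G
t=14: ready={E,H} → run H
t=15: ready={E,H} → run H
t=16: ready={E,H} → run H
t=17: ready={E,H} → run H
t=18: ready={E} → run E
t=19: ready={E} → run E
t=20: (idle)
t=21: (idle)
t=22: (idle)
t=23: (idle)
t=24: (idle)
t=25: (idle)
t=26: (idle)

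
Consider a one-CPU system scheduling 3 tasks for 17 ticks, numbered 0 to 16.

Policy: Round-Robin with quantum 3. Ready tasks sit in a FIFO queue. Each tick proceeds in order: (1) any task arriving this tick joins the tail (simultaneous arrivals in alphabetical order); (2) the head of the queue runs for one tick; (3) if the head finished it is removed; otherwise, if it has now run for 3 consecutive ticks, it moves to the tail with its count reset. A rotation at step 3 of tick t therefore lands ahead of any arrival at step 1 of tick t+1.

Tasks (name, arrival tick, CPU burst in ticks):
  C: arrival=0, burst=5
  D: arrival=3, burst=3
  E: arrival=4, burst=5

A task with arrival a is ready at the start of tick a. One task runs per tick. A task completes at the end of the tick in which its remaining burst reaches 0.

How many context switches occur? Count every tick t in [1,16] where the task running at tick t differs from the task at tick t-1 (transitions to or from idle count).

t=0: queue=[C] q_used=0 → run C
t=1: queue=[C] q_used=1 → run C
t=2: queue=[C] q_used=2 → run C
t=3: queue=[C,D] q_used=0 → run C
t=4: queue=[C,D,E] q_used=1 → run C
t=5: queue=[D,E] q_used=0 → run D
t=6: queue=[D,E] q_used=1 → run D
t=7: queue=[D,E] q_used=2 → run D
t=8: queue=[E] q_used=0 → run E
t=9: queue=[E] q_used=1 → run E
t=10: queue=[E] q_used=2 → run E
t=11: queue=[E] q_used=0 → run E
t=12: queue=[E] q_used=1 → run E
t=13: (idle)
t=14: (idle)
t=15: (idle)
t=16: (idle)

context switches = 3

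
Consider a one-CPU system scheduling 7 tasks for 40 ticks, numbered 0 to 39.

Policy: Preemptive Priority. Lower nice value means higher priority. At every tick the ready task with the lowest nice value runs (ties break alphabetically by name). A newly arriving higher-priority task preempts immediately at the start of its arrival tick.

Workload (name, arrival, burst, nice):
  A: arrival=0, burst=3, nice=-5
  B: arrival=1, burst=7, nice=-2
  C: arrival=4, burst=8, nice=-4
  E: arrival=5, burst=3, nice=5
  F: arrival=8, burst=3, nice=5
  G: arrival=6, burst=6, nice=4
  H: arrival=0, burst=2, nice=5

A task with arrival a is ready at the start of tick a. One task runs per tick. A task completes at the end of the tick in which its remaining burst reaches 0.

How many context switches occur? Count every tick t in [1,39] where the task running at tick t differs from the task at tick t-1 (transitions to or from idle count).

context switches = 8

t=0: ready={A,H} → run A
t=1: ready={A,B,H} → run A
t=2: ready={A,B,H} → run A
t=3: ready={B,H} → run B
t=4: ready={B,C,H} → run C
t=5: ready={B,C,E,H} → run C
t=6: ready={B,C,E,G,H} → run C
t=7: ready={B,C,E,G,H} → run C
t=8: ready={B,C,E,F,G,H} → run C
t=9: ready={B,C,E,F,G,H} → run C
t=10: ready={B,C,E,F,G,H} → run C
t=11: ready={B,C,E,F,G,H} → run C
t=12: ready={B,E,F,G,H} → run B
t=13: ready={B,E,F,G,H} → run B
t=14: ready={B,E,F,G,H} → run B
t=15: ready={B,E,F,G,H} → run B
t=16: ready={B,E,F,G,H} → run B
t=17: ready={B,E,F,G,H} → run B
t=18: ready={E,F,G,H} → run G
t=19: ready={E,F,G,H} → run G
t=20: ready={E,F,G,H} → run G
t=21: ready={E,F,G,H} → run G
t=22: ready={E,F,G,H} → run G
t=23: ready={E,F,G,H} → run G
t=24: ready={E,F,H} → run E
t=25: ready={E,F,H} → run E
t=26: ready={E,F,H} → run E
t=27: ready={F,H} → run F
t=28: ready={F,H} → run F
t=29: ready={F,H} → run F
t=30: ready={H} → run H
t=31: ready={H} → run H
t=32: (idle)
t=33: (idle)
t=34: (idle)
t=35: (idle)
t=36: (idle)
t=37: (idle)
t=38: (idle)
t=39: (idle)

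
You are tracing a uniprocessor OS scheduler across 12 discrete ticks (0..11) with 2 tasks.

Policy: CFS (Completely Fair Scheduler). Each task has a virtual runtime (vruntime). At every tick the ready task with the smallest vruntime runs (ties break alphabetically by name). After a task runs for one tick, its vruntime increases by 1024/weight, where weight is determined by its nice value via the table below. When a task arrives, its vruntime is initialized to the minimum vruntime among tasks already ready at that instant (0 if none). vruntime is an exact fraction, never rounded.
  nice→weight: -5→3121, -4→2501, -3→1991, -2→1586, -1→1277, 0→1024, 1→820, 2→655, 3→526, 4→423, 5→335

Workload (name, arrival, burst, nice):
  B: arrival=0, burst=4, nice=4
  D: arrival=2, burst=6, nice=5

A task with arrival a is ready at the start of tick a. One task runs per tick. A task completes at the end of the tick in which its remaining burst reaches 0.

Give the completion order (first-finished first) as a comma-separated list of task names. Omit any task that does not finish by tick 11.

completion order = B, D

t=0: vr[B=0] → run B
t=1: vr[B=1024/423] → run B
t=2: vr[B=2048/423 D=2048/423] → run B
t=3: vr[B=1024/141 D=2048/423] → run D
t=4: vr[B=1024/141 D=1119232/141705] → run B
t=5: vr[D=1119232/141705] → run D
t=6: vr[D=1552384/141705] → run D
t=7: vr[D=1985536/141705] → run D
t=8: vr[D=2418688/141705] → run D
t=9: vr[D=570368/28341] → run D
t=10: (idle)
t=11: (idle)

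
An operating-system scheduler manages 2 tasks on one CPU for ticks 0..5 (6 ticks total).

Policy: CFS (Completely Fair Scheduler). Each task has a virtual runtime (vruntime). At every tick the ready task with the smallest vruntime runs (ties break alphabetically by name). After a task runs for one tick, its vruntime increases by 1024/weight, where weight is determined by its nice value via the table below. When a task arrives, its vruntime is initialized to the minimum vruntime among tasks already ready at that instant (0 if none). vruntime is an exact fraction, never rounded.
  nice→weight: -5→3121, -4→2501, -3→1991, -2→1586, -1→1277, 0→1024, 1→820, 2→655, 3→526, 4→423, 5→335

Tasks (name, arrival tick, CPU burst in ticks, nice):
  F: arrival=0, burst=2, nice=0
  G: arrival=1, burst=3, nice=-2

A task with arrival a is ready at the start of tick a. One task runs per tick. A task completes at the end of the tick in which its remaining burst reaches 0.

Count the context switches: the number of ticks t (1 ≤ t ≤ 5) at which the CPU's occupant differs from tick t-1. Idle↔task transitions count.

context switches = 2

t=0: vr[F=0] → run F
t=1: vr[F=1 G=1] → run F
t=2: vr[G=1] → run G
t=3: vr[G=1305/793] → run G
t=4: vr[G=1817/793] → run G
t=5: (idle)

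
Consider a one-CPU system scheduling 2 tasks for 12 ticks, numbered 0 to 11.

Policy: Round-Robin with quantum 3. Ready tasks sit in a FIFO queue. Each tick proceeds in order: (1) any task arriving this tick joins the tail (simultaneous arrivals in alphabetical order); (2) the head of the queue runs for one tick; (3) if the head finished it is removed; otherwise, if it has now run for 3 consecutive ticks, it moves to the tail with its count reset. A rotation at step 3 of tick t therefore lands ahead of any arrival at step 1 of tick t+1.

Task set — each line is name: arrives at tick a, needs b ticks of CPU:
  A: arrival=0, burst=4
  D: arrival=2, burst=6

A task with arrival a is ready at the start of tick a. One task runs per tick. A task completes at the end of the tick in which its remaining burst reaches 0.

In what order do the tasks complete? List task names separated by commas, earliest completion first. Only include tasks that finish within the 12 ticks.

t=0: queue=[A] q_used=0 → run A
t=1: queue=[A] q_used=1 → run A
t=2: queue=[A,D] q_used=2 → run A
t=3: queue=[D,A] q_used=0 → run D
t=4: queue=[D,A] q_used=1 → run D
t=5: queue=[D,A] q_used=2 → run D
t=6: queue=[A,D] q_used=0 → run A
t=7: queue=[D] q_used=0 → run D
t=8: queue=[D] q_used=1 → run D
t=9: queue=[D] q_used=2 → run D
t=10: (idle)
t=11: (idle)

completion order = A, D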